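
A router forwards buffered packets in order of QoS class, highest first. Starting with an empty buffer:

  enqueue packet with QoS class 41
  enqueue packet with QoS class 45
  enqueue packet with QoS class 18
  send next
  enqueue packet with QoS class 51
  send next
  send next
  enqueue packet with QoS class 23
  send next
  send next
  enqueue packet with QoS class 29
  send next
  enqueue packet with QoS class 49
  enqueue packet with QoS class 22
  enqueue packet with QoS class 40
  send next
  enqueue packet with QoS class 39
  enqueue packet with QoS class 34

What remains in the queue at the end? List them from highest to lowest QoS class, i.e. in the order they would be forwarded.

insert 41 → {41}
insert 45 → {45, 41}
insert 18 → {45, 41, 18}
send next → 45; now {41, 18}
insert 51 → {51, 41, 18}
send next → 51; now {41, 18}
send next → 41; now {18}
insert 23 → {23, 18}
send next → 23; now {18}
send next → 18; now {}
insert 29 → {29}
send next → 29; now {}
insert 49 → {49}
insert 22 → {49, 22}
insert 40 → {49, 40, 22}
send next → 49; now {40, 22}
insert 39 → {40, 39, 22}
insert 34 → {40, 39, 34, 22}

[40, 39, 34, 22]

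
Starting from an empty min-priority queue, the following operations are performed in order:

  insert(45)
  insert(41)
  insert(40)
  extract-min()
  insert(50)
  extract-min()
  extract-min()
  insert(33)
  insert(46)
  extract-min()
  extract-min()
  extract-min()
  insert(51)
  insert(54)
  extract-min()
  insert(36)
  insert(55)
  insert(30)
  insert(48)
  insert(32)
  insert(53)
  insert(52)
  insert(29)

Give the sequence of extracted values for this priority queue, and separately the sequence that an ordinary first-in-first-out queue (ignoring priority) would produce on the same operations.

insert 45 → {45}
insert 41 → {41, 45}
insert 40 → {40, 41, 45}
extract-min → 40; now {41, 45}
insert 50 → {41, 45, 50}
extract-min → 41; now {45, 50}
extract-min → 45; now {50}
insert 33 → {33, 50}
insert 46 → {33, 46, 50}
extract-min → 33; now {46, 50}
extract-min → 46; now {50}
extract-min → 50; now {}
insert 51 → {51}
insert 54 → {51, 54}
extract-min → 51; now {54}
insert 36 → {36, 54}
insert 55 → {36, 54, 55}
insert 30 → {30, 36, 54, 55}
insert 48 → {30, 36, 48, 54, 55}
insert 32 → {30, 32, 36, 48, 54, 55}
insert 53 → {30, 32, 36, 48, 53, 54, 55}
insert 52 → {30, 32, 36, 48, 52, 53, 54, 55}
insert 29 → {29, 30, 32, 36, 48, 52, 53, 54, 55}

priority queue: [40, 41, 45, 33, 46, 50, 51]; FIFO queue: 45 → 41 → 40 → 50 → 33 → 46 → 51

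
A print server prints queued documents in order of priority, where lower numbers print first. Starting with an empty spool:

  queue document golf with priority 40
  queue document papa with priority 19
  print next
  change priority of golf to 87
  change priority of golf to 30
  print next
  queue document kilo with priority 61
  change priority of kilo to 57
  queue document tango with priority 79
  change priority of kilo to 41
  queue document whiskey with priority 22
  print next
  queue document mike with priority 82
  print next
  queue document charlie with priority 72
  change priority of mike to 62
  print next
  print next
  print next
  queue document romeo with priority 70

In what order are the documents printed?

[papa, golf, whiskey, kilo, mike, charlie, tango]

add golf (priority 40) → {golf:40}
add papa (priority 19) → {papa:19, golf:40}
print next → papa; now {golf:40}
update golf to priority 87 → {golf:87}
update golf to priority 30 → {golf:30}
print next → golf; now {}
add kilo (priority 61) → {kilo:61}
update kilo to priority 57 → {kilo:57}
add tango (priority 79) → {kilo:57, tango:79}
update kilo to priority 41 → {kilo:41, tango:79}
add whiskey (priority 22) → {whiskey:22, kilo:41, tango:79}
print next → whiskey; now {kilo:41, tango:79}
add mike (priority 82) → {kilo:41, tango:79, mike:82}
print next → kilo; now {tango:79, mike:82}
add charlie (priority 72) → {charlie:72, tango:79, mike:82}
update mike to priority 62 → {mike:62, charlie:72, tango:79}
print next → mike; now {charlie:72, tango:79}
print next → charlie; now {tango:79}
print next → tango; now {}
add romeo (priority 70) → {romeo:70}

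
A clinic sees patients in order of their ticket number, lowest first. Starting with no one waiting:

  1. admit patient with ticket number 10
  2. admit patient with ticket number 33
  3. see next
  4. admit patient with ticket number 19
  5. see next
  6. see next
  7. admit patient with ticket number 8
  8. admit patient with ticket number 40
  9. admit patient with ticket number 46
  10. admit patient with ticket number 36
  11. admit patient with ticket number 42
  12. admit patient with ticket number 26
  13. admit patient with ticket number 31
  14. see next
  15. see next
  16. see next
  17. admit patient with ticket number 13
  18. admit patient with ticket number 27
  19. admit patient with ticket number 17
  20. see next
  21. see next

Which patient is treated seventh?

13

insert 10 → {10}
insert 33 → {10, 33}
see next → 10; now {33}
insert 19 → {19, 33}
see next → 19; now {33}
see next → 33; now {}
insert 8 → {8}
insert 40 → {8, 40}
insert 46 → {8, 40, 46}
insert 36 → {8, 36, 40, 46}
insert 42 → {8, 36, 40, 42, 46}
insert 26 → {8, 26, 36, 40, 42, 46}
insert 31 → {8, 26, 31, 36, 40, 42, 46}
see next → 8; now {26, 31, 36, 40, 42, 46}
see next → 26; now {31, 36, 40, 42, 46}
see next → 31; now {36, 40, 42, 46}
insert 13 → {13, 36, 40, 42, 46}
insert 27 → {13, 27, 36, 40, 42, 46}
insert 17 → {13, 17, 27, 36, 40, 42, 46}
see next → 13; now {17, 27, 36, 40, 42, 46}
see next → 17; now {27, 36, 40, 42, 46}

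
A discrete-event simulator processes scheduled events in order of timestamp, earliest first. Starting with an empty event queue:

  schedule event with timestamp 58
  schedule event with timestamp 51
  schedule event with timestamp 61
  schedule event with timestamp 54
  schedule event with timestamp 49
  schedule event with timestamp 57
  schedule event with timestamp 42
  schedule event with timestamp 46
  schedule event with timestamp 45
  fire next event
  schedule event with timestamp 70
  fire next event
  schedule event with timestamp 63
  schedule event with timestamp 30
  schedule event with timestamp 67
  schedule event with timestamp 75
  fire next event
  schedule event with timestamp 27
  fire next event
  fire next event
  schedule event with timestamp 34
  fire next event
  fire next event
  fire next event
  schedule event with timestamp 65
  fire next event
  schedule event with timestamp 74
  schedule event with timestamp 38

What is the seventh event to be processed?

insert 58 → {58}
insert 51 → {51, 58}
insert 61 → {51, 58, 61}
insert 54 → {51, 54, 58, 61}
insert 49 → {49, 51, 54, 58, 61}
insert 57 → {49, 51, 54, 57, 58, 61}
insert 42 → {42, 49, 51, 54, 57, 58, 61}
insert 46 → {42, 46, 49, 51, 54, 57, 58, 61}
insert 45 → {42, 45, 46, 49, 51, 54, 57, 58, 61}
fire next event → 42; now {45, 46, 49, 51, 54, 57, 58, 61}
insert 70 → {45, 46, 49, 51, 54, 57, 58, 61, 70}
fire next event → 45; now {46, 49, 51, 54, 57, 58, 61, 70}
insert 63 → {46, 49, 51, 54, 57, 58, 61, 63, 70}
insert 30 → {30, 46, 49, 51, 54, 57, 58, 61, 63, 70}
insert 67 → {30, 46, 49, 51, 54, 57, 58, 61, 63, 67, 70}
insert 75 → {30, 46, 49, 51, 54, 57, 58, 61, 63, 67, 70, 75}
fire next event → 30; now {46, 49, 51, 54, 57, 58, 61, 63, 67, 70, 75}
insert 27 → {27, 46, 49, 51, 54, 57, 58, 61, 63, 67, 70, 75}
fire next event → 27; now {46, 49, 51, 54, 57, 58, 61, 63, 67, 70, 75}
fire next event → 46; now {49, 51, 54, 57, 58, 61, 63, 67, 70, 75}
insert 34 → {34, 49, 51, 54, 57, 58, 61, 63, 67, 70, 75}
fire next event → 34; now {49, 51, 54, 57, 58, 61, 63, 67, 70, 75}
fire next event → 49; now {51, 54, 57, 58, 61, 63, 67, 70, 75}
fire next event → 51; now {54, 57, 58, 61, 63, 67, 70, 75}
insert 65 → {54, 57, 58, 61, 63, 65, 67, 70, 75}
fire next event → 54; now {57, 58, 61, 63, 65, 67, 70, 75}
insert 74 → {57, 58, 61, 63, 65, 67, 70, 74, 75}
insert 38 → {38, 57, 58, 61, 63, 65, 67, 70, 74, 75}

49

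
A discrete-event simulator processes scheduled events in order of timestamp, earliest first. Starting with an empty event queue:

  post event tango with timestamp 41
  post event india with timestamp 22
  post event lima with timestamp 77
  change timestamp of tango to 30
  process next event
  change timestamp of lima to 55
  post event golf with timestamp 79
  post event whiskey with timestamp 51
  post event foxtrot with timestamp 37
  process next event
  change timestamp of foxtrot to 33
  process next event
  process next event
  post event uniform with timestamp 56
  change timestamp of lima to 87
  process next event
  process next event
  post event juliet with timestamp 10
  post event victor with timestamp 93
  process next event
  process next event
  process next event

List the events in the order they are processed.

add tango (timestamp 41) → {tango:41}
add india (timestamp 22) → {india:22, tango:41}
add lima (timestamp 77) → {india:22, tango:41, lima:77}
update tango to timestamp 30 → {india:22, tango:30, lima:77}
process next event → india; now {tango:30, lima:77}
update lima to timestamp 55 → {tango:30, lima:55}
add golf (timestamp 79) → {tango:30, lima:55, golf:79}
add whiskey (timestamp 51) → {tango:30, whiskey:51, lima:55, golf:79}
add foxtrot (timestamp 37) → {tango:30, foxtrot:37, whiskey:51, lima:55, golf:79}
process next event → tango; now {foxtrot:37, whiskey:51, lima:55, golf:79}
update foxtrot to timestamp 33 → {foxtrot:33, whiskey:51, lima:55, golf:79}
process next event → foxtrot; now {whiskey:51, lima:55, golf:79}
process next event → whiskey; now {lima:55, golf:79}
add uniform (timestamp 56) → {lima:55, uniform:56, golf:79}
update lima to timestamp 87 → {uniform:56, golf:79, lima:87}
process next event → uniform; now {golf:79, lima:87}
process next event → golf; now {lima:87}
add juliet (timestamp 10) → {juliet:10, lima:87}
add victor (timestamp 93) → {juliet:10, lima:87, victor:93}
process next event → juliet; now {lima:87, victor:93}
process next event → lima; now {victor:93}
process next event → victor; now {}

[india, tango, foxtrot, whiskey, uniform, golf, juliet, lima, victor]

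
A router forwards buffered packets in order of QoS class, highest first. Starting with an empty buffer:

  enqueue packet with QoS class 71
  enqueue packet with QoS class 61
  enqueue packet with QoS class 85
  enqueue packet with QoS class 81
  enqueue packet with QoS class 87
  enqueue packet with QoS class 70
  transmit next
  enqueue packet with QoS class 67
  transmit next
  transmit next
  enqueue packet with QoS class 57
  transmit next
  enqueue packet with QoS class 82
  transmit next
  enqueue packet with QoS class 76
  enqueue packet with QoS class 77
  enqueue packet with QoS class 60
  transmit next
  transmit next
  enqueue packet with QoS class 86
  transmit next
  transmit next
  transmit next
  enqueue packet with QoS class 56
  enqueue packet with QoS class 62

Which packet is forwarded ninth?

70

insert 71 → {71}
insert 61 → {71, 61}
insert 85 → {85, 71, 61}
insert 81 → {85, 81, 71, 61}
insert 87 → {87, 85, 81, 71, 61}
insert 70 → {87, 85, 81, 71, 70, 61}
transmit next → 87; now {85, 81, 71, 70, 61}
insert 67 → {85, 81, 71, 70, 67, 61}
transmit next → 85; now {81, 71, 70, 67, 61}
transmit next → 81; now {71, 70, 67, 61}
insert 57 → {71, 70, 67, 61, 57}
transmit next → 71; now {70, 67, 61, 57}
insert 82 → {82, 70, 67, 61, 57}
transmit next → 82; now {70, 67, 61, 57}
insert 76 → {76, 70, 67, 61, 57}
insert 77 → {77, 76, 70, 67, 61, 57}
insert 60 → {77, 76, 70, 67, 61, 60, 57}
transmit next → 77; now {76, 70, 67, 61, 60, 57}
transmit next → 76; now {70, 67, 61, 60, 57}
insert 86 → {86, 70, 67, 61, 60, 57}
transmit next → 86; now {70, 67, 61, 60, 57}
transmit next → 70; now {67, 61, 60, 57}
transmit next → 67; now {61, 60, 57}
insert 56 → {61, 60, 57, 56}
insert 62 → {62, 61, 60, 57, 56}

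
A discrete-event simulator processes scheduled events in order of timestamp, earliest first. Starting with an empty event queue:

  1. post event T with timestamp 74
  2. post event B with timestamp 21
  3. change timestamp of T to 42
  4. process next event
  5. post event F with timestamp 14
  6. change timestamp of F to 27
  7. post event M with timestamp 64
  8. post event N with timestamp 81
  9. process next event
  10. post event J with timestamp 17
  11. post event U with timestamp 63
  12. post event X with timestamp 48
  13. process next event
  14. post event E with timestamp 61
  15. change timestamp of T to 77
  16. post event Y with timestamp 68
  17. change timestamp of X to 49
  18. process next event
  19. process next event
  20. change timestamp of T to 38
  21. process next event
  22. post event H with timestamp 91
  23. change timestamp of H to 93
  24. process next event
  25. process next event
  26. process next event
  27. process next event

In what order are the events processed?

add T (timestamp 74) → {T:74}
add B (timestamp 21) → {B:21, T:74}
update T to timestamp 42 → {B:21, T:42}
process next event → B; now {T:42}
add F (timestamp 14) → {F:14, T:42}
update F to timestamp 27 → {F:27, T:42}
add M (timestamp 64) → {F:27, T:42, M:64}
add N (timestamp 81) → {F:27, T:42, M:64, N:81}
process next event → F; now {T:42, M:64, N:81}
add J (timestamp 17) → {J:17, T:42, M:64, N:81}
add U (timestamp 63) → {J:17, T:42, U:63, M:64, N:81}
add X (timestamp 48) → {J:17, T:42, X:48, U:63, M:64, N:81}
process next event → J; now {T:42, X:48, U:63, M:64, N:81}
add E (timestamp 61) → {T:42, X:48, E:61, U:63, M:64, N:81}
update T to timestamp 77 → {X:48, E:61, U:63, M:64, T:77, N:81}
add Y (timestamp 68) → {X:48, E:61, U:63, M:64, Y:68, T:77, N:81}
update X to timestamp 49 → {X:49, E:61, U:63, M:64, Y:68, T:77, N:81}
process next event → X; now {E:61, U:63, M:64, Y:68, T:77, N:81}
process next event → E; now {U:63, M:64, Y:68, T:77, N:81}
update T to timestamp 38 → {T:38, U:63, M:64, Y:68, N:81}
process next event → T; now {U:63, M:64, Y:68, N:81}
add H (timestamp 91) → {U:63, M:64, Y:68, N:81, H:91}
update H to timestamp 93 → {U:63, M:64, Y:68, N:81, H:93}
process next event → U; now {M:64, Y:68, N:81, H:93}
process next event → M; now {Y:68, N:81, H:93}
process next event → Y; now {N:81, H:93}
process next event → N; now {H:93}

B, F, J, X, E, T, U, M, Y, N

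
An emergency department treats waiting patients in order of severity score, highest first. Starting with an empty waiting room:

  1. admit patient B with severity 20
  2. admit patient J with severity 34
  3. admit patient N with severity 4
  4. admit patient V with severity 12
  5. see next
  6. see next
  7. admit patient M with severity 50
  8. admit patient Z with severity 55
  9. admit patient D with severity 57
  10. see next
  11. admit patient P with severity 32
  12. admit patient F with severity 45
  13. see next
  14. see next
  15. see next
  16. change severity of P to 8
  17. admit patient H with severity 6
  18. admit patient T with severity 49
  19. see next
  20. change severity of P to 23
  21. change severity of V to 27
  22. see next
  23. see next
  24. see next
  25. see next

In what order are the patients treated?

[J, B, D, Z, M, F, T, V, P, H, N]

add B (severity 20) → {B:20}
add J (severity 34) → {J:34, B:20}
add N (severity 4) → {J:34, B:20, N:4}
add V (severity 12) → {J:34, B:20, V:12, N:4}
see next → J; now {B:20, V:12, N:4}
see next → B; now {V:12, N:4}
add M (severity 50) → {M:50, V:12, N:4}
add Z (severity 55) → {Z:55, M:50, V:12, N:4}
add D (severity 57) → {D:57, Z:55, M:50, V:12, N:4}
see next → D; now {Z:55, M:50, V:12, N:4}
add P (severity 32) → {Z:55, M:50, P:32, V:12, N:4}
add F (severity 45) → {Z:55, M:50, F:45, P:32, V:12, N:4}
see next → Z; now {M:50, F:45, P:32, V:12, N:4}
see next → M; now {F:45, P:32, V:12, N:4}
see next → F; now {P:32, V:12, N:4}
update P to severity 8 → {V:12, P:8, N:4}
add H (severity 6) → {V:12, P:8, H:6, N:4}
add T (severity 49) → {T:49, V:12, P:8, H:6, N:4}
see next → T; now {V:12, P:8, H:6, N:4}
update P to severity 23 → {P:23, V:12, H:6, N:4}
update V to severity 27 → {V:27, P:23, H:6, N:4}
see next → V; now {P:23, H:6, N:4}
see next → P; now {H:6, N:4}
see next → H; now {N:4}
see next → N; now {}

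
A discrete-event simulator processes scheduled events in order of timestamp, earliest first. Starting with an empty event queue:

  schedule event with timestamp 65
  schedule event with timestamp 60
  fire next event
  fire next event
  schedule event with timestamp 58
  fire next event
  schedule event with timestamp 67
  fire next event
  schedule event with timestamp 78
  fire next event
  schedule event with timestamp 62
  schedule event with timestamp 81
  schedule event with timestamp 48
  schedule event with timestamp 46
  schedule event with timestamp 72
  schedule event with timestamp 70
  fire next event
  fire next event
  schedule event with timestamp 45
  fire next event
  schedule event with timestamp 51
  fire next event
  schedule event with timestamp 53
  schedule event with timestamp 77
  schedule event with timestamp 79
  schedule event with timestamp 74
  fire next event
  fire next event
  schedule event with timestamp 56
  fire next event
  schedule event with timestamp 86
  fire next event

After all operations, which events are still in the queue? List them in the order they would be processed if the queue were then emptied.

insert 65 → {65}
insert 60 → {60, 65}
fire next event → 60; now {65}
fire next event → 65; now {}
insert 58 → {58}
fire next event → 58; now {}
insert 67 → {67}
fire next event → 67; now {}
insert 78 → {78}
fire next event → 78; now {}
insert 62 → {62}
insert 81 → {62, 81}
insert 48 → {48, 62, 81}
insert 46 → {46, 48, 62, 81}
insert 72 → {46, 48, 62, 72, 81}
insert 70 → {46, 48, 62, 70, 72, 81}
fire next event → 46; now {48, 62, 70, 72, 81}
fire next event → 48; now {62, 70, 72, 81}
insert 45 → {45, 62, 70, 72, 81}
fire next event → 45; now {62, 70, 72, 81}
insert 51 → {51, 62, 70, 72, 81}
fire next event → 51; now {62, 70, 72, 81}
insert 53 → {53, 62, 70, 72, 81}
insert 77 → {53, 62, 70, 72, 77, 81}
insert 79 → {53, 62, 70, 72, 77, 79, 81}
insert 74 → {53, 62, 70, 72, 74, 77, 79, 81}
fire next event → 53; now {62, 70, 72, 74, 77, 79, 81}
fire next event → 62; now {70, 72, 74, 77, 79, 81}
insert 56 → {56, 70, 72, 74, 77, 79, 81}
fire next event → 56; now {70, 72, 74, 77, 79, 81}
insert 86 → {70, 72, 74, 77, 79, 81, 86}
fire next event → 70; now {72, 74, 77, 79, 81, 86}

72, 74, 77, 79, 81, 86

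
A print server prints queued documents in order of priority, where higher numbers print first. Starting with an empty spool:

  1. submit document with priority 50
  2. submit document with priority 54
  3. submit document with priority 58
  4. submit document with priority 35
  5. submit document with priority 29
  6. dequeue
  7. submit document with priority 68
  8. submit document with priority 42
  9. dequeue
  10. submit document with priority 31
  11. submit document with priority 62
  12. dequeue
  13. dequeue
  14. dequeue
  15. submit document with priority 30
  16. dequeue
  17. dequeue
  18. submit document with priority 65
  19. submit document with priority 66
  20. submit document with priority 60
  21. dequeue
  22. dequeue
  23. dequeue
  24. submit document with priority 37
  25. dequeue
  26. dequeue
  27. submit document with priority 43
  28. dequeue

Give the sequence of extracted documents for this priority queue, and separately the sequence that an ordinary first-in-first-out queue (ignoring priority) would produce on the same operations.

insert 50 → {50}
insert 54 → {54, 50}
insert 58 → {58, 54, 50}
insert 35 → {58, 54, 50, 35}
insert 29 → {58, 54, 50, 35, 29}
dequeue → 58; now {54, 50, 35, 29}
insert 68 → {68, 54, 50, 35, 29}
insert 42 → {68, 54, 50, 42, 35, 29}
dequeue → 68; now {54, 50, 42, 35, 29}
insert 31 → {54, 50, 42, 35, 31, 29}
insert 62 → {62, 54, 50, 42, 35, 31, 29}
dequeue → 62; now {54, 50, 42, 35, 31, 29}
dequeue → 54; now {50, 42, 35, 31, 29}
dequeue → 50; now {42, 35, 31, 29}
insert 30 → {42, 35, 31, 30, 29}
dequeue → 42; now {35, 31, 30, 29}
dequeue → 35; now {31, 30, 29}
insert 65 → {65, 31, 30, 29}
insert 66 → {66, 65, 31, 30, 29}
insert 60 → {66, 65, 60, 31, 30, 29}
dequeue → 66; now {65, 60, 31, 30, 29}
dequeue → 65; now {60, 31, 30, 29}
dequeue → 60; now {31, 30, 29}
insert 37 → {37, 31, 30, 29}
dequeue → 37; now {31, 30, 29}
dequeue → 31; now {30, 29}
insert 43 → {43, 30, 29}
dequeue → 43; now {30, 29}

priority queue: [58, 68, 62, 54, 50, 42, 35, 66, 65, 60, 37, 31, 43]; FIFO queue: 50 → 54 → 58 → 35 → 29 → 68 → 42 → 31 → 62 → 30 → 65 → 66 → 60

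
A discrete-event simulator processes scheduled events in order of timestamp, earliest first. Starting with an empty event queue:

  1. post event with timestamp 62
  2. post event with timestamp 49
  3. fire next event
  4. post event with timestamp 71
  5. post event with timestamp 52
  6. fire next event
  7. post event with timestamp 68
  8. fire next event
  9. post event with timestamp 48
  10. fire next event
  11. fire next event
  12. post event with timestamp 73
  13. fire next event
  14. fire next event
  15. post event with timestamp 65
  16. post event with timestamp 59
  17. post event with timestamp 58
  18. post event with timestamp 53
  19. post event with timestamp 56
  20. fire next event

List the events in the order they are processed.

49, 52, 62, 48, 68, 71, 73, 53

insert 62 → {62}
insert 49 → {49, 62}
fire next event → 49; now {62}
insert 71 → {62, 71}
insert 52 → {52, 62, 71}
fire next event → 52; now {62, 71}
insert 68 → {62, 68, 71}
fire next event → 62; now {68, 71}
insert 48 → {48, 68, 71}
fire next event → 48; now {68, 71}
fire next event → 68; now {71}
insert 73 → {71, 73}
fire next event → 71; now {73}
fire next event → 73; now {}
insert 65 → {65}
insert 59 → {59, 65}
insert 58 → {58, 59, 65}
insert 53 → {53, 58, 59, 65}
insert 56 → {53, 56, 58, 59, 65}
fire next event → 53; now {56, 58, 59, 65}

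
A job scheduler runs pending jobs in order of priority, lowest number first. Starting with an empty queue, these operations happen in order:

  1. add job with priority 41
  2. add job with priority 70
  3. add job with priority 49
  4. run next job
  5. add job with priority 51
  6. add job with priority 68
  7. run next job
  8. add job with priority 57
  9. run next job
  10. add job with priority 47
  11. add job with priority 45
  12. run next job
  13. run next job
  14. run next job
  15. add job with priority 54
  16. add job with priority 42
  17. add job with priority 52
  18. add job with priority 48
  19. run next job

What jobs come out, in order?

[41, 49, 51, 45, 47, 57, 42]

insert 41 → {41}
insert 70 → {41, 70}
insert 49 → {41, 49, 70}
run next job → 41; now {49, 70}
insert 51 → {49, 51, 70}
insert 68 → {49, 51, 68, 70}
run next job → 49; now {51, 68, 70}
insert 57 → {51, 57, 68, 70}
run next job → 51; now {57, 68, 70}
insert 47 → {47, 57, 68, 70}
insert 45 → {45, 47, 57, 68, 70}
run next job → 45; now {47, 57, 68, 70}
run next job → 47; now {57, 68, 70}
run next job → 57; now {68, 70}
insert 54 → {54, 68, 70}
insert 42 → {42, 54, 68, 70}
insert 52 → {42, 52, 54, 68, 70}
insert 48 → {42, 48, 52, 54, 68, 70}
run next job → 42; now {48, 52, 54, 68, 70}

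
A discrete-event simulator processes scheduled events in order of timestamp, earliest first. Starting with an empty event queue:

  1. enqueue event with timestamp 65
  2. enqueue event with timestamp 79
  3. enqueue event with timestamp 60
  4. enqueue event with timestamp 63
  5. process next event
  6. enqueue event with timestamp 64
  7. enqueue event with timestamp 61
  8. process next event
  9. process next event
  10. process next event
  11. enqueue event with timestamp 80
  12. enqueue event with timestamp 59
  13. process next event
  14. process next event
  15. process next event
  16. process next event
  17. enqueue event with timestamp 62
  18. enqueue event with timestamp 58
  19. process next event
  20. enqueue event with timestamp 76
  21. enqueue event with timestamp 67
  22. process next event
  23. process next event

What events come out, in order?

[60, 61, 63, 64, 59, 65, 79, 80, 58, 62, 67]

insert 65 → {65}
insert 79 → {65, 79}
insert 60 → {60, 65, 79}
insert 63 → {60, 63, 65, 79}
process next event → 60; now {63, 65, 79}
insert 64 → {63, 64, 65, 79}
insert 61 → {61, 63, 64, 65, 79}
process next event → 61; now {63, 64, 65, 79}
process next event → 63; now {64, 65, 79}
process next event → 64; now {65, 79}
insert 80 → {65, 79, 80}
insert 59 → {59, 65, 79, 80}
process next event → 59; now {65, 79, 80}
process next event → 65; now {79, 80}
process next event → 79; now {80}
process next event → 80; now {}
insert 62 → {62}
insert 58 → {58, 62}
process next event → 58; now {62}
insert 76 → {62, 76}
insert 67 → {62, 67, 76}
process next event → 62; now {67, 76}
process next event → 67; now {76}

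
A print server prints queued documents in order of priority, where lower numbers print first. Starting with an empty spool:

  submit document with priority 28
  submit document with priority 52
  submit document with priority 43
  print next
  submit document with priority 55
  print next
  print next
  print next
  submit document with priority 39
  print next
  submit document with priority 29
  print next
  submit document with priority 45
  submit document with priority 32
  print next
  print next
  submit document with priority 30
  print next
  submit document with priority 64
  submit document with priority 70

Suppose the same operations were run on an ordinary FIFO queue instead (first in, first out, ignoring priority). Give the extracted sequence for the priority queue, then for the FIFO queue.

insert 28 → {28}
insert 52 → {28, 52}
insert 43 → {28, 43, 52}
print next → 28; now {43, 52}
insert 55 → {43, 52, 55}
print next → 43; now {52, 55}
print next → 52; now {55}
print next → 55; now {}
insert 39 → {39}
print next → 39; now {}
insert 29 → {29}
print next → 29; now {}
insert 45 → {45}
insert 32 → {32, 45}
print next → 32; now {45}
print next → 45; now {}
insert 30 → {30}
print next → 30; now {}
insert 64 → {64}
insert 70 → {64, 70}

priority queue: 28 → 43 → 52 → 55 → 39 → 29 → 32 → 45 → 30; FIFO queue: 28 → 52 → 43 → 55 → 39 → 29 → 45 → 32 → 30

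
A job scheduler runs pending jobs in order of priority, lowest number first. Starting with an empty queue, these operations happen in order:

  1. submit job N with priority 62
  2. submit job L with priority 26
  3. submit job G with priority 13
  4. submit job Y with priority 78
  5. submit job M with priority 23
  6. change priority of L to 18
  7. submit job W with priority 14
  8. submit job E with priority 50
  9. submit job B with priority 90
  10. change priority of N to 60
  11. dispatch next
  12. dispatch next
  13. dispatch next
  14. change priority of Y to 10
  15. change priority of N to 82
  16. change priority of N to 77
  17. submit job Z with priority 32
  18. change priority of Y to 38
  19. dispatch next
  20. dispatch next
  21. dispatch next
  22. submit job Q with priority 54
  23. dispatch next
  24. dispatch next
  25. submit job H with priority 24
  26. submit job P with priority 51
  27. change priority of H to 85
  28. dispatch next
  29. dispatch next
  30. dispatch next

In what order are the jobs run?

G → W → L → M → Z → Y → E → Q → P → N → H

add N (priority 62) → {N:62}
add L (priority 26) → {L:26, N:62}
add G (priority 13) → {G:13, L:26, N:62}
add Y (priority 78) → {G:13, L:26, N:62, Y:78}
add M (priority 23) → {G:13, M:23, L:26, N:62, Y:78}
update L to priority 18 → {G:13, L:18, M:23, N:62, Y:78}
add W (priority 14) → {G:13, W:14, L:18, M:23, N:62, Y:78}
add E (priority 50) → {G:13, W:14, L:18, M:23, E:50, N:62, Y:78}
add B (priority 90) → {G:13, W:14, L:18, M:23, E:50, N:62, Y:78, B:90}
update N to priority 60 → {G:13, W:14, L:18, M:23, E:50, N:60, Y:78, B:90}
dispatch next → G; now {W:14, L:18, M:23, E:50, N:60, Y:78, B:90}
dispatch next → W; now {L:18, M:23, E:50, N:60, Y:78, B:90}
dispatch next → L; now {M:23, E:50, N:60, Y:78, B:90}
update Y to priority 10 → {Y:10, M:23, E:50, N:60, B:90}
update N to priority 82 → {Y:10, M:23, E:50, N:82, B:90}
update N to priority 77 → {Y:10, M:23, E:50, N:77, B:90}
add Z (priority 32) → {Y:10, M:23, Z:32, E:50, N:77, B:90}
update Y to priority 38 → {M:23, Z:32, Y:38, E:50, N:77, B:90}
dispatch next → M; now {Z:32, Y:38, E:50, N:77, B:90}
dispatch next → Z; now {Y:38, E:50, N:77, B:90}
dispatch next → Y; now {E:50, N:77, B:90}
add Q (priority 54) → {E:50, Q:54, N:77, B:90}
dispatch next → E; now {Q:54, N:77, B:90}
dispatch next → Q; now {N:77, B:90}
add H (priority 24) → {H:24, N:77, B:90}
add P (priority 51) → {H:24, P:51, N:77, B:90}
update H to priority 85 → {P:51, N:77, H:85, B:90}
dispatch next → P; now {N:77, H:85, B:90}
dispatch next → N; now {H:85, B:90}
dispatch next → H; now {B:90}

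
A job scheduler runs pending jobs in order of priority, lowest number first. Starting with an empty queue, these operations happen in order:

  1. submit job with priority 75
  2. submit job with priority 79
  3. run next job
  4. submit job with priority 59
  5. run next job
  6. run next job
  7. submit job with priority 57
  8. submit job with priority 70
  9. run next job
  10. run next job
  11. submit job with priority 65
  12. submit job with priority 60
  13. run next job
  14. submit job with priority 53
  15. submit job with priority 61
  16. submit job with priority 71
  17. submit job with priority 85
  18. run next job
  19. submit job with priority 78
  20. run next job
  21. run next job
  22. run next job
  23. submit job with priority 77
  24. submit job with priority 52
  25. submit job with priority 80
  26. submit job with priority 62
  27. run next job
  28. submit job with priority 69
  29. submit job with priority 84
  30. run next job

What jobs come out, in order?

[75, 59, 79, 57, 70, 60, 53, 61, 65, 71, 52, 62]

insert 75 → {75}
insert 79 → {75, 79}
run next job → 75; now {79}
insert 59 → {59, 79}
run next job → 59; now {79}
run next job → 79; now {}
insert 57 → {57}
insert 70 → {57, 70}
run next job → 57; now {70}
run next job → 70; now {}
insert 65 → {65}
insert 60 → {60, 65}
run next job → 60; now {65}
insert 53 → {53, 65}
insert 61 → {53, 61, 65}
insert 71 → {53, 61, 65, 71}
insert 85 → {53, 61, 65, 71, 85}
run next job → 53; now {61, 65, 71, 85}
insert 78 → {61, 65, 71, 78, 85}
run next job → 61; now {65, 71, 78, 85}
run next job → 65; now {71, 78, 85}
run next job → 71; now {78, 85}
insert 77 → {77, 78, 85}
insert 52 → {52, 77, 78, 85}
insert 80 → {52, 77, 78, 80, 85}
insert 62 → {52, 62, 77, 78, 80, 85}
run next job → 52; now {62, 77, 78, 80, 85}
insert 69 → {62, 69, 77, 78, 80, 85}
insert 84 → {62, 69, 77, 78, 80, 84, 85}
run next job → 62; now {69, 77, 78, 80, 84, 85}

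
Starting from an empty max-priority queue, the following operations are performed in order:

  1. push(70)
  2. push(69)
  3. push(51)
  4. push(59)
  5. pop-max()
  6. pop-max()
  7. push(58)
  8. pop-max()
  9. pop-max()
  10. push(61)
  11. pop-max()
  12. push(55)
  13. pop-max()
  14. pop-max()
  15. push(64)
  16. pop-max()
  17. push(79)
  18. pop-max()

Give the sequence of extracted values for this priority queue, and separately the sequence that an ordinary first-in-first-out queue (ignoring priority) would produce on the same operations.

priority queue: [70, 69, 59, 58, 61, 55, 51, 64, 79]; FIFO queue: [70, 69, 51, 59, 58, 61, 55, 64, 79]

insert 70 → {70}
insert 69 → {70, 69}
insert 51 → {70, 69, 51}
insert 59 → {70, 69, 59, 51}
pop-max → 70; now {69, 59, 51}
pop-max → 69; now {59, 51}
insert 58 → {59, 58, 51}
pop-max → 59; now {58, 51}
pop-max → 58; now {51}
insert 61 → {61, 51}
pop-max → 61; now {51}
insert 55 → {55, 51}
pop-max → 55; now {51}
pop-max → 51; now {}
insert 64 → {64}
pop-max → 64; now {}
insert 79 → {79}
pop-max → 79; now {}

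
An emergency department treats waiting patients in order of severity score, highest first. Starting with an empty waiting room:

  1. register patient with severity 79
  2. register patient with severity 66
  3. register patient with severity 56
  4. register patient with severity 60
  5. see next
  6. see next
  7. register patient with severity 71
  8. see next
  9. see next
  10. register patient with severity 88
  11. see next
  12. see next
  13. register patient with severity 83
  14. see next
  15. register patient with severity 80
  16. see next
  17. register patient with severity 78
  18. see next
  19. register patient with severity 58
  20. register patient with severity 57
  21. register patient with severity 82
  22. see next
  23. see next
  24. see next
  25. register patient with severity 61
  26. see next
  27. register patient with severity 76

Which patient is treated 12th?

57

insert 79 → {79}
insert 66 → {79, 66}
insert 56 → {79, 66, 56}
insert 60 → {79, 66, 60, 56}
see next → 79; now {66, 60, 56}
see next → 66; now {60, 56}
insert 71 → {71, 60, 56}
see next → 71; now {60, 56}
see next → 60; now {56}
insert 88 → {88, 56}
see next → 88; now {56}
see next → 56; now {}
insert 83 → {83}
see next → 83; now {}
insert 80 → {80}
see next → 80; now {}
insert 78 → {78}
see next → 78; now {}
insert 58 → {58}
insert 57 → {58, 57}
insert 82 → {82, 58, 57}
see next → 82; now {58, 57}
see next → 58; now {57}
see next → 57; now {}
insert 61 → {61}
see next → 61; now {}
insert 76 → {76}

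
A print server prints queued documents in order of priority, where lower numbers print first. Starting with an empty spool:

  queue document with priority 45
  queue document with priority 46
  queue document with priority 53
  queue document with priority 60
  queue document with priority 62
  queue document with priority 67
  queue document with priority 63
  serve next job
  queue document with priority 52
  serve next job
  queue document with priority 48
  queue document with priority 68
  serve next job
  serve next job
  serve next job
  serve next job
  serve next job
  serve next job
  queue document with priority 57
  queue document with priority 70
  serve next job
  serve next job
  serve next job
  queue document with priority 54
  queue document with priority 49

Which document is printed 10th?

67

insert 45 → {45}
insert 46 → {45, 46}
insert 53 → {45, 46, 53}
insert 60 → {45, 46, 53, 60}
insert 62 → {45, 46, 53, 60, 62}
insert 67 → {45, 46, 53, 60, 62, 67}
insert 63 → {45, 46, 53, 60, 62, 63, 67}
serve next job → 45; now {46, 53, 60, 62, 63, 67}
insert 52 → {46, 52, 53, 60, 62, 63, 67}
serve next job → 46; now {52, 53, 60, 62, 63, 67}
insert 48 → {48, 52, 53, 60, 62, 63, 67}
insert 68 → {48, 52, 53, 60, 62, 63, 67, 68}
serve next job → 48; now {52, 53, 60, 62, 63, 67, 68}
serve next job → 52; now {53, 60, 62, 63, 67, 68}
serve next job → 53; now {60, 62, 63, 67, 68}
serve next job → 60; now {62, 63, 67, 68}
serve next job → 62; now {63, 67, 68}
serve next job → 63; now {67, 68}
insert 57 → {57, 67, 68}
insert 70 → {57, 67, 68, 70}
serve next job → 57; now {67, 68, 70}
serve next job → 67; now {68, 70}
serve next job → 68; now {70}
insert 54 → {54, 70}
insert 49 → {49, 54, 70}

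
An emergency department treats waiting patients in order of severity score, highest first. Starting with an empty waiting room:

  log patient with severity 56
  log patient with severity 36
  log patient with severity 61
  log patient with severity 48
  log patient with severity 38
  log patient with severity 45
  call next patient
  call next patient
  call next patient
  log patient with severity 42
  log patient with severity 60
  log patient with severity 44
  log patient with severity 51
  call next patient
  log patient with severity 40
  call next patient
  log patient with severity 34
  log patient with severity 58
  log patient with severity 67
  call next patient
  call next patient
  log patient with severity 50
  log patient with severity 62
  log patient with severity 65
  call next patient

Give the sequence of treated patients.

61 → 56 → 48 → 60 → 51 → 67 → 58 → 65

insert 56 → {56}
insert 36 → {56, 36}
insert 61 → {61, 56, 36}
insert 48 → {61, 56, 48, 36}
insert 38 → {61, 56, 48, 38, 36}
insert 45 → {61, 56, 48, 45, 38, 36}
call next patient → 61; now {56, 48, 45, 38, 36}
call next patient → 56; now {48, 45, 38, 36}
call next patient → 48; now {45, 38, 36}
insert 42 → {45, 42, 38, 36}
insert 60 → {60, 45, 42, 38, 36}
insert 44 → {60, 45, 44, 42, 38, 36}
insert 51 → {60, 51, 45, 44, 42, 38, 36}
call next patient → 60; now {51, 45, 44, 42, 38, 36}
insert 40 → {51, 45, 44, 42, 40, 38, 36}
call next patient → 51; now {45, 44, 42, 40, 38, 36}
insert 34 → {45, 44, 42, 40, 38, 36, 34}
insert 58 → {58, 45, 44, 42, 40, 38, 36, 34}
insert 67 → {67, 58, 45, 44, 42, 40, 38, 36, 34}
call next patient → 67; now {58, 45, 44, 42, 40, 38, 36, 34}
call next patient → 58; now {45, 44, 42, 40, 38, 36, 34}
insert 50 → {50, 45, 44, 42, 40, 38, 36, 34}
insert 62 → {62, 50, 45, 44, 42, 40, 38, 36, 34}
insert 65 → {65, 62, 50, 45, 44, 42, 40, 38, 36, 34}
call next patient → 65; now {62, 50, 45, 44, 42, 40, 38, 36, 34}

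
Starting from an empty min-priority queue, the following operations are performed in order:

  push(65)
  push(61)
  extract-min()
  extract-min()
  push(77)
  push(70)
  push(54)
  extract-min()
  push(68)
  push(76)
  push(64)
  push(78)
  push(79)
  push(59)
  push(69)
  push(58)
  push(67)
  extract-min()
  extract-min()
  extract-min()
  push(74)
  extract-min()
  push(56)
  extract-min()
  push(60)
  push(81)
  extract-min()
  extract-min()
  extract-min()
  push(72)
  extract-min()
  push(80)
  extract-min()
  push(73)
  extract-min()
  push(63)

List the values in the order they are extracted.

61, 65, 54, 58, 59, 64, 67, 56, 60, 68, 69, 70, 72, 73

insert 65 → {65}
insert 61 → {61, 65}
extract-min → 61; now {65}
extract-min → 65; now {}
insert 77 → {77}
insert 70 → {70, 77}
insert 54 → {54, 70, 77}
extract-min → 54; now {70, 77}
insert 68 → {68, 70, 77}
insert 76 → {68, 70, 76, 77}
insert 64 → {64, 68, 70, 76, 77}
insert 78 → {64, 68, 70, 76, 77, 78}
insert 79 → {64, 68, 70, 76, 77, 78, 79}
insert 59 → {59, 64, 68, 70, 76, 77, 78, 79}
insert 69 → {59, 64, 68, 69, 70, 76, 77, 78, 79}
insert 58 → {58, 59, 64, 68, 69, 70, 76, 77, 78, 79}
insert 67 → {58, 59, 64, 67, 68, 69, 70, 76, 77, 78, 79}
extract-min → 58; now {59, 64, 67, 68, 69, 70, 76, 77, 78, 79}
extract-min → 59; now {64, 67, 68, 69, 70, 76, 77, 78, 79}
extract-min → 64; now {67, 68, 69, 70, 76, 77, 78, 79}
insert 74 → {67, 68, 69, 70, 74, 76, 77, 78, 79}
extract-min → 67; now {68, 69, 70, 74, 76, 77, 78, 79}
insert 56 → {56, 68, 69, 70, 74, 76, 77, 78, 79}
extract-min → 56; now {68, 69, 70, 74, 76, 77, 78, 79}
insert 60 → {60, 68, 69, 70, 74, 76, 77, 78, 79}
insert 81 → {60, 68, 69, 70, 74, 76, 77, 78, 79, 81}
extract-min → 60; now {68, 69, 70, 74, 76, 77, 78, 79, 81}
extract-min → 68; now {69, 70, 74, 76, 77, 78, 79, 81}
extract-min → 69; now {70, 74, 76, 77, 78, 79, 81}
insert 72 → {70, 72, 74, 76, 77, 78, 79, 81}
extract-min → 70; now {72, 74, 76, 77, 78, 79, 81}
insert 80 → {72, 74, 76, 77, 78, 79, 80, 81}
extract-min → 72; now {74, 76, 77, 78, 79, 80, 81}
insert 73 → {73, 74, 76, 77, 78, 79, 80, 81}
extract-min → 73; now {74, 76, 77, 78, 79, 80, 81}
insert 63 → {63, 74, 76, 77, 78, 79, 80, 81}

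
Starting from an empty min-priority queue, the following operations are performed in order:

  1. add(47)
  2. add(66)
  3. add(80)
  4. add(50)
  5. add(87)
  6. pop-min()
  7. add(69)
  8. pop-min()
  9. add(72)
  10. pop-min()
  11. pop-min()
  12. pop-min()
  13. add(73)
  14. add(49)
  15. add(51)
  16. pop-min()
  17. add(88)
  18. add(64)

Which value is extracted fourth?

69

insert 47 → {47}
insert 66 → {47, 66}
insert 80 → {47, 66, 80}
insert 50 → {47, 50, 66, 80}
insert 87 → {47, 50, 66, 80, 87}
pop-min → 47; now {50, 66, 80, 87}
insert 69 → {50, 66, 69, 80, 87}
pop-min → 50; now {66, 69, 80, 87}
insert 72 → {66, 69, 72, 80, 87}
pop-min → 66; now {69, 72, 80, 87}
pop-min → 69; now {72, 80, 87}
pop-min → 72; now {80, 87}
insert 73 → {73, 80, 87}
insert 49 → {49, 73, 80, 87}
insert 51 → {49, 51, 73, 80, 87}
pop-min → 49; now {51, 73, 80, 87}
insert 88 → {51, 73, 80, 87, 88}
insert 64 → {51, 64, 73, 80, 87, 88}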